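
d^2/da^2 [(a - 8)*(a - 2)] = 2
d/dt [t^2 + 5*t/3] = 2*t + 5/3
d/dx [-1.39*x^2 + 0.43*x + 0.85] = 0.43 - 2.78*x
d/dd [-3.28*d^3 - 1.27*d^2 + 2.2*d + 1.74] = -9.84*d^2 - 2.54*d + 2.2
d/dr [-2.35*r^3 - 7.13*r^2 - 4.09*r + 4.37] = -7.05*r^2 - 14.26*r - 4.09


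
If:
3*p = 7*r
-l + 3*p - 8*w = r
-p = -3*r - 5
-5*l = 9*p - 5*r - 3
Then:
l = 123/5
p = -35/2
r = -15/2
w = -87/10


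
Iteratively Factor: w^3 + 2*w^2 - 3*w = (w)*(w^2 + 2*w - 3) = w*(w - 1)*(w + 3)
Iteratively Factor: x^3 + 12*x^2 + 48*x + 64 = (x + 4)*(x^2 + 8*x + 16) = (x + 4)^2*(x + 4)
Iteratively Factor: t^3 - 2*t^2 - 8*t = (t - 4)*(t^2 + 2*t) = t*(t - 4)*(t + 2)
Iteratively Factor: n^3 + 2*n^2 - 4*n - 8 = (n + 2)*(n^2 - 4) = (n - 2)*(n + 2)*(n + 2)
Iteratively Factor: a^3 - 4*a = (a + 2)*(a^2 - 2*a) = (a - 2)*(a + 2)*(a)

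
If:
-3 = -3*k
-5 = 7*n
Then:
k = 1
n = -5/7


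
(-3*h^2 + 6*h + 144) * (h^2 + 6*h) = -3*h^4 - 12*h^3 + 180*h^2 + 864*h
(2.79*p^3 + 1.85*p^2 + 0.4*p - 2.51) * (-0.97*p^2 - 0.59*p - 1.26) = -2.7063*p^5 - 3.4406*p^4 - 4.9949*p^3 - 0.1323*p^2 + 0.9769*p + 3.1626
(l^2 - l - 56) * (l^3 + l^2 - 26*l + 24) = l^5 - 83*l^3 - 6*l^2 + 1432*l - 1344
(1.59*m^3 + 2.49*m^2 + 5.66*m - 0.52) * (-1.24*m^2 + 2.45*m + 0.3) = -1.9716*m^5 + 0.807900000000001*m^4 - 0.440899999999998*m^3 + 15.2588*m^2 + 0.424*m - 0.156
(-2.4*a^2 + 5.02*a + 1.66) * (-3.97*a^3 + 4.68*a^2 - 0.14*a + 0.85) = 9.528*a^5 - 31.1614*a^4 + 17.2394*a^3 + 5.026*a^2 + 4.0346*a + 1.411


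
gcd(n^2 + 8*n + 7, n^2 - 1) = n + 1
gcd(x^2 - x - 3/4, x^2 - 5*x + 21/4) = x - 3/2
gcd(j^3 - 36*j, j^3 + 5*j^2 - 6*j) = j^2 + 6*j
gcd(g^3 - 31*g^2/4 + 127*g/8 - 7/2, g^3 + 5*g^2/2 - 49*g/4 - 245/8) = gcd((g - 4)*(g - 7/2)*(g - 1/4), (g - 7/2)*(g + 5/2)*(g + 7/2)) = g - 7/2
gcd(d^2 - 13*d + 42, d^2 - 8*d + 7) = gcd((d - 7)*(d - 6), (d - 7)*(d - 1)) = d - 7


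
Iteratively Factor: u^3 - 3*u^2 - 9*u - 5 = (u + 1)*(u^2 - 4*u - 5) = (u + 1)^2*(u - 5)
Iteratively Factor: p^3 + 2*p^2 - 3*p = (p + 3)*(p^2 - p) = p*(p + 3)*(p - 1)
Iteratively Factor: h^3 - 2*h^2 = (h)*(h^2 - 2*h) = h*(h - 2)*(h)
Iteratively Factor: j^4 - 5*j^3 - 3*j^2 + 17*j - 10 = (j - 1)*(j^3 - 4*j^2 - 7*j + 10) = (j - 1)^2*(j^2 - 3*j - 10) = (j - 1)^2*(j + 2)*(j - 5)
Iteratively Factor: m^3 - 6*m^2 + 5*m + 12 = (m + 1)*(m^2 - 7*m + 12) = (m - 3)*(m + 1)*(m - 4)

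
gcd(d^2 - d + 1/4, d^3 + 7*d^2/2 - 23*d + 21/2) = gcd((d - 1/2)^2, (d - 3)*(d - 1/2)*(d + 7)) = d - 1/2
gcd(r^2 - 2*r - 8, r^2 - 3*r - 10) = r + 2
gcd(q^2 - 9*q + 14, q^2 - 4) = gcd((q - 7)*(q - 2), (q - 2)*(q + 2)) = q - 2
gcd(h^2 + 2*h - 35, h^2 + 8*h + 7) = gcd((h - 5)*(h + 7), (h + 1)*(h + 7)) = h + 7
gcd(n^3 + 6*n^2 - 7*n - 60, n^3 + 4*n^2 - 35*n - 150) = n + 5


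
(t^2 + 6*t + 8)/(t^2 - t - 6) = (t + 4)/(t - 3)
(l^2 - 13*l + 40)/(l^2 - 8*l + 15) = (l - 8)/(l - 3)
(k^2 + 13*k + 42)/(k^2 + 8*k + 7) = (k + 6)/(k + 1)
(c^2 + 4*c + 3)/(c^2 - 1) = (c + 3)/(c - 1)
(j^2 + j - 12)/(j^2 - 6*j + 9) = (j + 4)/(j - 3)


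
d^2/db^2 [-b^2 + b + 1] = -2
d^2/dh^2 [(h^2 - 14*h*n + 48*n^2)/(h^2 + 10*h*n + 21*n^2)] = 6*n*(-8*h^3 + 27*h^2*n + 774*h*n^2 + 2391*n^3)/(h^6 + 30*h^5*n + 363*h^4*n^2 + 2260*h^3*n^3 + 7623*h^2*n^4 + 13230*h*n^5 + 9261*n^6)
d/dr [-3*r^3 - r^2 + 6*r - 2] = -9*r^2 - 2*r + 6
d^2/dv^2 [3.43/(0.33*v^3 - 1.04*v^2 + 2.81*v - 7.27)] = ((7.1344 - 6.7914*v)*(0.33*v^3 - 1.04*v^2 + 2.81*v - 7.27) + 3.43*(0.99*v^2 - 2.08*v + 2.81)*(1.98*v^2 - 4.16*v + 5.62))/(0.33*v^3 - 1.04*v^2 + 2.81*v - 7.27)^3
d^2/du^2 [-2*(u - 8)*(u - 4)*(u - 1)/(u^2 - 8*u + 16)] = 48/(u^3 - 12*u^2 + 48*u - 64)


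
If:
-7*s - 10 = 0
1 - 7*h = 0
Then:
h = 1/7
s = -10/7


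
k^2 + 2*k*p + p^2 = (k + p)^2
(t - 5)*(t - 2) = t^2 - 7*t + 10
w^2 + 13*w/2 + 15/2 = (w + 3/2)*(w + 5)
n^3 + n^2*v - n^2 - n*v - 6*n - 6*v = (n - 3)*(n + 2)*(n + v)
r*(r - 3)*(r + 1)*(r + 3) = r^4 + r^3 - 9*r^2 - 9*r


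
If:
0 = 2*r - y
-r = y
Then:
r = 0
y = 0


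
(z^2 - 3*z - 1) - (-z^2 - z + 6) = 2*z^2 - 2*z - 7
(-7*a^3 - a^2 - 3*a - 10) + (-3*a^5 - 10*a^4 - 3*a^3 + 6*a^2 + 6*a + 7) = -3*a^5 - 10*a^4 - 10*a^3 + 5*a^2 + 3*a - 3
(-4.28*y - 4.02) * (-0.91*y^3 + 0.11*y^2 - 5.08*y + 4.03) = 3.8948*y^4 + 3.1874*y^3 + 21.3002*y^2 + 3.17319999999999*y - 16.2006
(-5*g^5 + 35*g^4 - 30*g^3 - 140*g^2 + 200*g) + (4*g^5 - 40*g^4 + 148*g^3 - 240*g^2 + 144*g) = -g^5 - 5*g^4 + 118*g^3 - 380*g^2 + 344*g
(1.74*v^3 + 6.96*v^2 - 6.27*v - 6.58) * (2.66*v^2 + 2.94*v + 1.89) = 4.6284*v^5 + 23.6292*v^4 + 7.0728*v^3 - 22.7822*v^2 - 31.1955*v - 12.4362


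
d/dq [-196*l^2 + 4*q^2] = 8*q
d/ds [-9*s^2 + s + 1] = 1 - 18*s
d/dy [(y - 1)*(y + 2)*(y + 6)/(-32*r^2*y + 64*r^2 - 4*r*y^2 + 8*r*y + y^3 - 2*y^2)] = ((y - 1)*(y + 2)*(y + 6)*(32*r^2 + 8*r*y - 8*r - 3*y^2 + 4*y) - ((y - 1)*(y + 2) + (y - 1)*(y + 6) + (y + 2)*(y + 6))*(32*r^2*y - 64*r^2 + 4*r*y^2 - 8*r*y - y^3 + 2*y^2))/(32*r^2*y - 64*r^2 + 4*r*y^2 - 8*r*y - y^3 + 2*y^2)^2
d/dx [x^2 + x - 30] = 2*x + 1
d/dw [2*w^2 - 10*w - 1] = 4*w - 10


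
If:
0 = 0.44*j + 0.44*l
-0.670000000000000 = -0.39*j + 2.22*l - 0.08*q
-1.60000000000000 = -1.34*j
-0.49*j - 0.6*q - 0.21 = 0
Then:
No Solution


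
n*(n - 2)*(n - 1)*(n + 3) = n^4 - 7*n^2 + 6*n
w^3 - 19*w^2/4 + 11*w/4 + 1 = (w - 4)*(w - 1)*(w + 1/4)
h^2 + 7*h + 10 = (h + 2)*(h + 5)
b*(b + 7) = b^2 + 7*b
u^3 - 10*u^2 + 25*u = u*(u - 5)^2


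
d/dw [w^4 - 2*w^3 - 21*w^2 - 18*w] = 4*w^3 - 6*w^2 - 42*w - 18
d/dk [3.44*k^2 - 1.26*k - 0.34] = 6.88*k - 1.26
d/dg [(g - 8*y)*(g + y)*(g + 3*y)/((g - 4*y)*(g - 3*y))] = (g^4 - 14*g^3*y + 93*g^2*y^2 - 48*g*y^3 - 516*y^4)/(g^4 - 14*g^3*y + 73*g^2*y^2 - 168*g*y^3 + 144*y^4)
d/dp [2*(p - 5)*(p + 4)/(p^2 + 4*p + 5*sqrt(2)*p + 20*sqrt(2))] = 10*(1 + sqrt(2))/(p^2 + 10*sqrt(2)*p + 50)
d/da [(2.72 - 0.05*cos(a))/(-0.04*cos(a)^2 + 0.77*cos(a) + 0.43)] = (0.002*cos(a)^2 - 0.2176*cos(a) + 2.1159)*sin(a)/(0.0016*cos(a)^4 - 0.0616*cos(a)^3 + 0.5585*cos(a)^2 + 0.6622*cos(a) + 0.1849)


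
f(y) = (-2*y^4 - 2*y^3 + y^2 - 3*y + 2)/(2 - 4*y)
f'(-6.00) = 45.13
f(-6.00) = -80.92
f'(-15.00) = 315.13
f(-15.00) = -1519.81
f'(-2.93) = 8.62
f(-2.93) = -5.66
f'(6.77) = 79.03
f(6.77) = 191.16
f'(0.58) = 16.15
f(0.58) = 0.06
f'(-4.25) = 20.85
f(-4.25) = -24.53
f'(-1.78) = 2.23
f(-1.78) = 0.19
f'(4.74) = 40.94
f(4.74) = 71.48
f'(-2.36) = 4.95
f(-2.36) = -1.84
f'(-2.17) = 3.95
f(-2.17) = -1.00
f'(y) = (-8*y^3 - 6*y^2 + 2*y - 3)/(2 - 4*y) + 4*(-2*y^4 - 2*y^3 + y^2 - 3*y + 2)/(2 - 4*y)^2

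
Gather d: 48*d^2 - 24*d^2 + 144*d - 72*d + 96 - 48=24*d^2 + 72*d + 48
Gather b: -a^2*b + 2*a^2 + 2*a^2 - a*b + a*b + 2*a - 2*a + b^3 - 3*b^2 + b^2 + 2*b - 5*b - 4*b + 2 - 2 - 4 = 4*a^2 + b^3 - 2*b^2 + b*(-a^2 - 7) - 4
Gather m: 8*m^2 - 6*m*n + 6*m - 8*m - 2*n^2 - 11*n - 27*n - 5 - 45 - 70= 8*m^2 + m*(-6*n - 2) - 2*n^2 - 38*n - 120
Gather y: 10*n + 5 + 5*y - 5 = 10*n + 5*y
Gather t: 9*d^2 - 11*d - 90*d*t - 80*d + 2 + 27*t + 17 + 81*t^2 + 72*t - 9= 9*d^2 - 91*d + 81*t^2 + t*(99 - 90*d) + 10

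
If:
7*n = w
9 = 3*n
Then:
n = 3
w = 21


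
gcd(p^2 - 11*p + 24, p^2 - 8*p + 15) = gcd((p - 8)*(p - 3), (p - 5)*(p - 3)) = p - 3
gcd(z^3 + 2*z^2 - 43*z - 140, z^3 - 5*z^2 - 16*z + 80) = z + 4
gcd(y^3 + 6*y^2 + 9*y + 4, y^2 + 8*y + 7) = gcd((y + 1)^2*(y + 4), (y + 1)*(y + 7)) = y + 1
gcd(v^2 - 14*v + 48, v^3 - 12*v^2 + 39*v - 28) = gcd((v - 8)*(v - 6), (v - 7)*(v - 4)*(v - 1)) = 1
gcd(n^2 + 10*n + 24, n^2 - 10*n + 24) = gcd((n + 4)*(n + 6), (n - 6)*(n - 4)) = 1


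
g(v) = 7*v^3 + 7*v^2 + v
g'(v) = 21*v^2 + 14*v + 1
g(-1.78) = -19.08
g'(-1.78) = 42.62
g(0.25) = 0.80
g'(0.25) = 5.81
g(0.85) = 10.21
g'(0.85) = 28.07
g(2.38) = 136.40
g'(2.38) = 153.27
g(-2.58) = -76.20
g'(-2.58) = 104.66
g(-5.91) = -1206.39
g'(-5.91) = 651.75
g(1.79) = 64.37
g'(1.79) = 93.35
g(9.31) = 6264.72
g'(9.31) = 1951.54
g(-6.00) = -1266.00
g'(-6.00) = 673.00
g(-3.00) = -129.00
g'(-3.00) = 148.00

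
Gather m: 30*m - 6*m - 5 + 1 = 24*m - 4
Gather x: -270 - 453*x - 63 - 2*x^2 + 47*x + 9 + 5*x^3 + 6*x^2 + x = 5*x^3 + 4*x^2 - 405*x - 324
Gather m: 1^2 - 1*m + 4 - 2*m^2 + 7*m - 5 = -2*m^2 + 6*m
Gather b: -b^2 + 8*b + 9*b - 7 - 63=-b^2 + 17*b - 70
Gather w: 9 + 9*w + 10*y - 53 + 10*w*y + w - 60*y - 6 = w*(10*y + 10) - 50*y - 50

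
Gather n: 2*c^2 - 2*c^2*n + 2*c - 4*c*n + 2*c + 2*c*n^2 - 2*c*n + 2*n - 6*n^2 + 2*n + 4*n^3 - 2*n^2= 2*c^2 + 4*c + 4*n^3 + n^2*(2*c - 8) + n*(-2*c^2 - 6*c + 4)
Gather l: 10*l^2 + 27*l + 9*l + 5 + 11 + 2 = 10*l^2 + 36*l + 18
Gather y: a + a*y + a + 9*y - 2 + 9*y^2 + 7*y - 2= 2*a + 9*y^2 + y*(a + 16) - 4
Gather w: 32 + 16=48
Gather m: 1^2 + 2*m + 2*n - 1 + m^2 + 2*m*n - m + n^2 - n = m^2 + m*(2*n + 1) + n^2 + n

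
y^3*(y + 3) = y^4 + 3*y^3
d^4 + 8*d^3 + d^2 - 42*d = d*(d - 2)*(d + 3)*(d + 7)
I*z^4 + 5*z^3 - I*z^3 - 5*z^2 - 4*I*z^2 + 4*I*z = z*(z - 4*I)*(z - I)*(I*z - I)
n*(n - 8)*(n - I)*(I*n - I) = I*n^4 + n^3 - 9*I*n^3 - 9*n^2 + 8*I*n^2 + 8*n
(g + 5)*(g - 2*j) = g^2 - 2*g*j + 5*g - 10*j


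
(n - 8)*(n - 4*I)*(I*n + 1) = I*n^3 + 5*n^2 - 8*I*n^2 - 40*n - 4*I*n + 32*I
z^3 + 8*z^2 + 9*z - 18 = (z - 1)*(z + 3)*(z + 6)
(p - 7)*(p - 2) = p^2 - 9*p + 14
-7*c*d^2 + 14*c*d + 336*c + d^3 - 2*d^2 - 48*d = (-7*c + d)*(d - 8)*(d + 6)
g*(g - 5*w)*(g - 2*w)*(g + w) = g^4 - 6*g^3*w + 3*g^2*w^2 + 10*g*w^3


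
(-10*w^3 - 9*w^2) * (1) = -10*w^3 - 9*w^2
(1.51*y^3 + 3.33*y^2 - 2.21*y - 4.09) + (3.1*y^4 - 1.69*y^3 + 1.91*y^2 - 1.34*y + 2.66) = 3.1*y^4 - 0.18*y^3 + 5.24*y^2 - 3.55*y - 1.43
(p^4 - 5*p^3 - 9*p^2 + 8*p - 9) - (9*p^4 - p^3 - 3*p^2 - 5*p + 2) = -8*p^4 - 4*p^3 - 6*p^2 + 13*p - 11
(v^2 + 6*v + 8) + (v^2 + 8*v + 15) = 2*v^2 + 14*v + 23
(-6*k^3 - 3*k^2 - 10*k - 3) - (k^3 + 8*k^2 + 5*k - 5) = -7*k^3 - 11*k^2 - 15*k + 2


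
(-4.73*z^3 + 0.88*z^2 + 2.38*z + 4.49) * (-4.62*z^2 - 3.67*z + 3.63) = 21.8526*z^5 + 13.2935*z^4 - 31.3951*z^3 - 26.284*z^2 - 7.8389*z + 16.2987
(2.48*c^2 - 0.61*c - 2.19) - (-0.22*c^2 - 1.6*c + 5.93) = 2.7*c^2 + 0.99*c - 8.12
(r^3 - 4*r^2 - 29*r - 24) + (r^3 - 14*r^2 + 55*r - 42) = 2*r^3 - 18*r^2 + 26*r - 66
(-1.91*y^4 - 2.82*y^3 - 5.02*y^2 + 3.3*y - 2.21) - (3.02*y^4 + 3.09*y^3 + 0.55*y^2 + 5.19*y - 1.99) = -4.93*y^4 - 5.91*y^3 - 5.57*y^2 - 1.89*y - 0.22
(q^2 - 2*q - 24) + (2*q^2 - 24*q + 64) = 3*q^2 - 26*q + 40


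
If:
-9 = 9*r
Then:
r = -1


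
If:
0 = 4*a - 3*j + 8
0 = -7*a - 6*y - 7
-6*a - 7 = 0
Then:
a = -7/6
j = 10/9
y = 7/36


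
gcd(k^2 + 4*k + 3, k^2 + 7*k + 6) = k + 1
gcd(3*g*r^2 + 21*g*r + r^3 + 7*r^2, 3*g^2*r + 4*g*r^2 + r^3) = 3*g*r + r^2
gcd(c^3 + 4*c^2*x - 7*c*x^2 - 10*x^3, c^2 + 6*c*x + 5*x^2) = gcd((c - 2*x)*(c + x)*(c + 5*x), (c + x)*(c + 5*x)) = c^2 + 6*c*x + 5*x^2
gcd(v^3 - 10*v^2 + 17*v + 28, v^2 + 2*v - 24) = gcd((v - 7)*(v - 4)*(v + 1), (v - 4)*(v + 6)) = v - 4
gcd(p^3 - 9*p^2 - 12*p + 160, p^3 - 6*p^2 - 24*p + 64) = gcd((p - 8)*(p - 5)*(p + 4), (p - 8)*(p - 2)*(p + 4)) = p^2 - 4*p - 32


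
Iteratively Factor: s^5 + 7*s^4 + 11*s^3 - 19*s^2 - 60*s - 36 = (s + 3)*(s^4 + 4*s^3 - s^2 - 16*s - 12) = (s + 2)*(s + 3)*(s^3 + 2*s^2 - 5*s - 6) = (s + 2)*(s + 3)^2*(s^2 - s - 2) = (s + 1)*(s + 2)*(s + 3)^2*(s - 2)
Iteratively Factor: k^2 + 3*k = (k)*(k + 3)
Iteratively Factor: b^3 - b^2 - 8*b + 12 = (b - 2)*(b^2 + b - 6) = (b - 2)^2*(b + 3)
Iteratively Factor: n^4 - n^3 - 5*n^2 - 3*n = (n + 1)*(n^3 - 2*n^2 - 3*n) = (n - 3)*(n + 1)*(n^2 + n) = n*(n - 3)*(n + 1)*(n + 1)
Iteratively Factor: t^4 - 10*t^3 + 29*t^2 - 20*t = (t)*(t^3 - 10*t^2 + 29*t - 20) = t*(t - 1)*(t^2 - 9*t + 20) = t*(t - 5)*(t - 1)*(t - 4)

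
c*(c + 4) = c^2 + 4*c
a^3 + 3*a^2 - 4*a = a*(a - 1)*(a + 4)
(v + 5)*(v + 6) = v^2 + 11*v + 30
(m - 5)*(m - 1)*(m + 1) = m^3 - 5*m^2 - m + 5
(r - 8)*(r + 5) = r^2 - 3*r - 40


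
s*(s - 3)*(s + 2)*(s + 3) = s^4 + 2*s^3 - 9*s^2 - 18*s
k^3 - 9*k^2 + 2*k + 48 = (k - 8)*(k - 3)*(k + 2)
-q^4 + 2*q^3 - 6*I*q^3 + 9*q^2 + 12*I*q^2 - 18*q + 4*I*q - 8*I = (q - 2)*(q + 4*I)*(-I*q + 1)^2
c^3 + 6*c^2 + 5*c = c*(c + 1)*(c + 5)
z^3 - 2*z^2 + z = z*(z - 1)^2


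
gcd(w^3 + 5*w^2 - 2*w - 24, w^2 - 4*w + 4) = w - 2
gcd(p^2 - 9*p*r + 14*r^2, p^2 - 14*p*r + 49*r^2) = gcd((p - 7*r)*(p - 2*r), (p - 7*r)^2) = p - 7*r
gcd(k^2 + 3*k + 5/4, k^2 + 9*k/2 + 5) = k + 5/2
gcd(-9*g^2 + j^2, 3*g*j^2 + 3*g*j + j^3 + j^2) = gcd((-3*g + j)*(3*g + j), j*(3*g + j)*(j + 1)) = 3*g + j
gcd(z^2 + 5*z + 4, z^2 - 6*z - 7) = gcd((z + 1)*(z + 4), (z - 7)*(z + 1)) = z + 1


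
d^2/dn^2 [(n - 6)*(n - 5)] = 2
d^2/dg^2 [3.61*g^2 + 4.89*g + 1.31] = 7.22000000000000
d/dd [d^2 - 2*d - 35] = 2*d - 2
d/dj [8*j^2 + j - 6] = 16*j + 1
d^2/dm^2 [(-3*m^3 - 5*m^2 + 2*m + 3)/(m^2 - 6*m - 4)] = 2*(-148*m^3 - 267*m^2 - 174*m - 8)/(m^6 - 18*m^5 + 96*m^4 - 72*m^3 - 384*m^2 - 288*m - 64)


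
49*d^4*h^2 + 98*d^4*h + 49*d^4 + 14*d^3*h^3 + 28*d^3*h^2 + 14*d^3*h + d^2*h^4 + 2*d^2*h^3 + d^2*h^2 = (7*d + h)^2*(d*h + d)^2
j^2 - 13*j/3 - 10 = (j - 6)*(j + 5/3)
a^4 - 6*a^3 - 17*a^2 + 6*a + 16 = (a - 8)*(a - 1)*(a + 1)*(a + 2)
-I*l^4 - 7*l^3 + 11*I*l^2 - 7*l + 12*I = (l - 4*I)*(l - 3*I)*(l - I)*(-I*l + 1)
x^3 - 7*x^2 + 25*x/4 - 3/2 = (x - 6)*(x - 1/2)^2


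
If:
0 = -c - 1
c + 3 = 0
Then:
No Solution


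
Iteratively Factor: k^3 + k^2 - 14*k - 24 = (k - 4)*(k^2 + 5*k + 6) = (k - 4)*(k + 2)*(k + 3)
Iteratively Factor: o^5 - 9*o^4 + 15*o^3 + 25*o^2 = (o + 1)*(o^4 - 10*o^3 + 25*o^2) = (o - 5)*(o + 1)*(o^3 - 5*o^2) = o*(o - 5)*(o + 1)*(o^2 - 5*o) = o^2*(o - 5)*(o + 1)*(o - 5)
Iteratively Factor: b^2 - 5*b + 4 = (b - 1)*(b - 4)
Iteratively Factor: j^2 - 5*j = (j)*(j - 5)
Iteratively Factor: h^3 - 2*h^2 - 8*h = (h - 4)*(h^2 + 2*h) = h*(h - 4)*(h + 2)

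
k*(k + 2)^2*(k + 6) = k^4 + 10*k^3 + 28*k^2 + 24*k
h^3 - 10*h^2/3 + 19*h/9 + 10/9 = (h - 2)*(h - 5/3)*(h + 1/3)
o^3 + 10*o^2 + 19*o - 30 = (o - 1)*(o + 5)*(o + 6)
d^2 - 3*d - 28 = (d - 7)*(d + 4)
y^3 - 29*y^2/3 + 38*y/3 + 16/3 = (y - 8)*(y - 2)*(y + 1/3)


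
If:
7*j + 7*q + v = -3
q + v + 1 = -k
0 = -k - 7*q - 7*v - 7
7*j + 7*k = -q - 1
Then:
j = -4/35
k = 0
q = -1/5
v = -4/5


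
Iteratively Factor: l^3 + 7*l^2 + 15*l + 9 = (l + 1)*(l^2 + 6*l + 9) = (l + 1)*(l + 3)*(l + 3)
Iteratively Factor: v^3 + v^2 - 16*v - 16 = (v + 1)*(v^2 - 16) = (v - 4)*(v + 1)*(v + 4)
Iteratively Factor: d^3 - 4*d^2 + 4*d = (d)*(d^2 - 4*d + 4) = d*(d - 2)*(d - 2)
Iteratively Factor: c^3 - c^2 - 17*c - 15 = (c - 5)*(c^2 + 4*c + 3) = (c - 5)*(c + 3)*(c + 1)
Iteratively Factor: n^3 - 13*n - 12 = (n + 3)*(n^2 - 3*n - 4) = (n + 1)*(n + 3)*(n - 4)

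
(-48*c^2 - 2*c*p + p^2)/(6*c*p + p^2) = (-8*c + p)/p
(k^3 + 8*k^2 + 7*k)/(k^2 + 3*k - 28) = k*(k + 1)/(k - 4)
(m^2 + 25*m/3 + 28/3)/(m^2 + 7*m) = (m + 4/3)/m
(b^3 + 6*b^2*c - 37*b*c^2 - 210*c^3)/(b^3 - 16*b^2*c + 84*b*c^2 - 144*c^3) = (b^2 + 12*b*c + 35*c^2)/(b^2 - 10*b*c + 24*c^2)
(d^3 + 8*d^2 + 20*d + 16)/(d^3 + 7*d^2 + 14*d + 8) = (d + 2)/(d + 1)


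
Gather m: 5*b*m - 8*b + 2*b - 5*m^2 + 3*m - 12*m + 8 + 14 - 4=-6*b - 5*m^2 + m*(5*b - 9) + 18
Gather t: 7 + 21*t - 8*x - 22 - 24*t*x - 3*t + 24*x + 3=t*(18 - 24*x) + 16*x - 12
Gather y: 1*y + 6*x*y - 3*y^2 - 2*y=-3*y^2 + y*(6*x - 1)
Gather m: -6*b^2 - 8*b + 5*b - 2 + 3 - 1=-6*b^2 - 3*b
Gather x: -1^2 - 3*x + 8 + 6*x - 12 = 3*x - 5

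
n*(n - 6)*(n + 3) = n^3 - 3*n^2 - 18*n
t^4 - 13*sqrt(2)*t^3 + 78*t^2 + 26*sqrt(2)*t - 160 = (t - 8*sqrt(2))*(t - 5*sqrt(2))*(t - sqrt(2))*(t + sqrt(2))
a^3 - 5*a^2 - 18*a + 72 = (a - 6)*(a - 3)*(a + 4)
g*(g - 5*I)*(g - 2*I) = g^3 - 7*I*g^2 - 10*g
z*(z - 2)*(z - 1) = z^3 - 3*z^2 + 2*z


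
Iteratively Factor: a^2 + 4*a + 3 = (a + 3)*(a + 1)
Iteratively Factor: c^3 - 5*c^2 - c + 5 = (c - 1)*(c^2 - 4*c - 5) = (c - 1)*(c + 1)*(c - 5)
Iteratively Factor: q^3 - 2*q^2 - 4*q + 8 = (q - 2)*(q^2 - 4) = (q - 2)^2*(q + 2)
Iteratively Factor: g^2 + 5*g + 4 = (g + 4)*(g + 1)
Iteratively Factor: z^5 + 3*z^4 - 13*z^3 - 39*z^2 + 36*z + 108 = (z - 2)*(z^4 + 5*z^3 - 3*z^2 - 45*z - 54) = (z - 2)*(z + 3)*(z^3 + 2*z^2 - 9*z - 18) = (z - 2)*(z + 3)^2*(z^2 - z - 6) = (z - 3)*(z - 2)*(z + 3)^2*(z + 2)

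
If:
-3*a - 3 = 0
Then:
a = -1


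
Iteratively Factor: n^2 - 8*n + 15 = (n - 3)*(n - 5)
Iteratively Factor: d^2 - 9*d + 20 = (d - 4)*(d - 5)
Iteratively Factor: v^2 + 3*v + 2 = (v + 2)*(v + 1)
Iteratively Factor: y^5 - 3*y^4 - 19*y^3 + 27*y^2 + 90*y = (y + 2)*(y^4 - 5*y^3 - 9*y^2 + 45*y) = (y - 3)*(y + 2)*(y^3 - 2*y^2 - 15*y) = (y - 3)*(y + 2)*(y + 3)*(y^2 - 5*y) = (y - 5)*(y - 3)*(y + 2)*(y + 3)*(y)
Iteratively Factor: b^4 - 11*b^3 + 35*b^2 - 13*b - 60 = (b + 1)*(b^3 - 12*b^2 + 47*b - 60) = (b - 5)*(b + 1)*(b^2 - 7*b + 12) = (b - 5)*(b - 3)*(b + 1)*(b - 4)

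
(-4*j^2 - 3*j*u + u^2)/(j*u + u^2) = (-4*j + u)/u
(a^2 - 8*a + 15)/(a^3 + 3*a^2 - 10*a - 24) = (a - 5)/(a^2 + 6*a + 8)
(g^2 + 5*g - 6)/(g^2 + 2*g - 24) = (g - 1)/(g - 4)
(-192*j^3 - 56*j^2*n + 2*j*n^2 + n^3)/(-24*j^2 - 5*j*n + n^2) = (24*j^2 + 10*j*n + n^2)/(3*j + n)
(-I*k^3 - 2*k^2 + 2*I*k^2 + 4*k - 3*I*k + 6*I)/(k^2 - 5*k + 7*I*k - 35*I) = (-I*k^3 + 2*k^2*(-1 + I) + k*(4 - 3*I) + 6*I)/(k^2 + k*(-5 + 7*I) - 35*I)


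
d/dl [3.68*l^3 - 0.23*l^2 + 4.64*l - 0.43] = 11.04*l^2 - 0.46*l + 4.64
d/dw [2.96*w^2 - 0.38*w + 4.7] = 5.92*w - 0.38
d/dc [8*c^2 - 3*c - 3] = 16*c - 3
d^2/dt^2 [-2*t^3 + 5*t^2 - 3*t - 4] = 10 - 12*t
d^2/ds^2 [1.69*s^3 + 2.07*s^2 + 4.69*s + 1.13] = 10.14*s + 4.14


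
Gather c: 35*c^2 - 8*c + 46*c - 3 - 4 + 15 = 35*c^2 + 38*c + 8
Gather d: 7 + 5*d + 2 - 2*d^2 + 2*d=-2*d^2 + 7*d + 9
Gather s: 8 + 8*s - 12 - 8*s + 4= 0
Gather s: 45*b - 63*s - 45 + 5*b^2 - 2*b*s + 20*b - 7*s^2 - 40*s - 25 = 5*b^2 + 65*b - 7*s^2 + s*(-2*b - 103) - 70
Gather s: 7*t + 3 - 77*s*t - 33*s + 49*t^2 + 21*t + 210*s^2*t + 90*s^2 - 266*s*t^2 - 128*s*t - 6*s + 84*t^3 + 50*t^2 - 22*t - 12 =s^2*(210*t + 90) + s*(-266*t^2 - 205*t - 39) + 84*t^3 + 99*t^2 + 6*t - 9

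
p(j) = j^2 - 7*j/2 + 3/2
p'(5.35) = 7.20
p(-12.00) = 187.50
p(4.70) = 7.14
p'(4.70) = 5.90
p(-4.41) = 36.38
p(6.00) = 16.50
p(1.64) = -1.55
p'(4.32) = 5.14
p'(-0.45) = -4.40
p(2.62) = -0.81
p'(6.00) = 8.50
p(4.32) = 5.04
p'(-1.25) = -6.00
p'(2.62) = 1.74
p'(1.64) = -0.22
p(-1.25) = 7.44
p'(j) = 2*j - 7/2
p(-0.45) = 3.28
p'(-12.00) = -27.50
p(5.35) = 11.40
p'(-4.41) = -12.32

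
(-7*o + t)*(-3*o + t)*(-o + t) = -21*o^3 + 31*o^2*t - 11*o*t^2 + t^3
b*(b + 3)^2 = b^3 + 6*b^2 + 9*b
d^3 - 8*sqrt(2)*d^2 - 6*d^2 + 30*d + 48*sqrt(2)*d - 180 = (d - 6)*(d - 5*sqrt(2))*(d - 3*sqrt(2))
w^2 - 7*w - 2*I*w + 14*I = (w - 7)*(w - 2*I)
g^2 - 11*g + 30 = (g - 6)*(g - 5)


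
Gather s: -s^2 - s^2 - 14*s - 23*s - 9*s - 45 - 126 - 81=-2*s^2 - 46*s - 252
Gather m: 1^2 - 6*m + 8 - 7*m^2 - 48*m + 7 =-7*m^2 - 54*m + 16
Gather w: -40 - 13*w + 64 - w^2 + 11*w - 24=-w^2 - 2*w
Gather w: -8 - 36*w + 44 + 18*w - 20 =16 - 18*w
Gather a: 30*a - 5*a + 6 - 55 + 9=25*a - 40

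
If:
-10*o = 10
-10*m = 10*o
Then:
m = 1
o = -1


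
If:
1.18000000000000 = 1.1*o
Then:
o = 1.07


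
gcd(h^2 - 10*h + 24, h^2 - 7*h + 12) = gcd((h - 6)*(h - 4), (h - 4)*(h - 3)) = h - 4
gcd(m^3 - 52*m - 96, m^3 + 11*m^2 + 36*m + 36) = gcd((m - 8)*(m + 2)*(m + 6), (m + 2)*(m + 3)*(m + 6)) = m^2 + 8*m + 12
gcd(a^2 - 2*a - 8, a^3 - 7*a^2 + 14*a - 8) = a - 4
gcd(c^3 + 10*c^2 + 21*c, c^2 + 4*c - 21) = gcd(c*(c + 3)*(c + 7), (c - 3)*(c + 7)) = c + 7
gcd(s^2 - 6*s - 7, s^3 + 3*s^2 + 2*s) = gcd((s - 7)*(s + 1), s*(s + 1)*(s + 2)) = s + 1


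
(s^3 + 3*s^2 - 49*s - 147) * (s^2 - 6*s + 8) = s^5 - 3*s^4 - 59*s^3 + 171*s^2 + 490*s - 1176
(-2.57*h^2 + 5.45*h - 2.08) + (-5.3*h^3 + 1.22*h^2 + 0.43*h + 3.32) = -5.3*h^3 - 1.35*h^2 + 5.88*h + 1.24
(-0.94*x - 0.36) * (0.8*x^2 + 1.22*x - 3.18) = -0.752*x^3 - 1.4348*x^2 + 2.55*x + 1.1448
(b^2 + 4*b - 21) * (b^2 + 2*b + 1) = b^4 + 6*b^3 - 12*b^2 - 38*b - 21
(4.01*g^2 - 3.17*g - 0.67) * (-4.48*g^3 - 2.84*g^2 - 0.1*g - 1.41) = -17.9648*g^5 + 2.8132*g^4 + 11.6034*g^3 - 3.4343*g^2 + 4.5367*g + 0.9447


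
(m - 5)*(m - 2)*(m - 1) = m^3 - 8*m^2 + 17*m - 10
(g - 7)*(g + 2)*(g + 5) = g^3 - 39*g - 70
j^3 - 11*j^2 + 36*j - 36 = (j - 6)*(j - 3)*(j - 2)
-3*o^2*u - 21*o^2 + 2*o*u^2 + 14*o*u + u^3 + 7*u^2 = (-o + u)*(3*o + u)*(u + 7)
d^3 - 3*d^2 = d^2*(d - 3)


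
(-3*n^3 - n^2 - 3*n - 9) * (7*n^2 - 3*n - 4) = -21*n^5 + 2*n^4 - 6*n^3 - 50*n^2 + 39*n + 36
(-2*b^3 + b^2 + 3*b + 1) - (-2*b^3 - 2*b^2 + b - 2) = 3*b^2 + 2*b + 3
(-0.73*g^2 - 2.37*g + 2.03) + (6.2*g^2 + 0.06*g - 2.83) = 5.47*g^2 - 2.31*g - 0.8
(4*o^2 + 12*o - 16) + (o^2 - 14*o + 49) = 5*o^2 - 2*o + 33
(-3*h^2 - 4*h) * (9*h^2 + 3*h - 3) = -27*h^4 - 45*h^3 - 3*h^2 + 12*h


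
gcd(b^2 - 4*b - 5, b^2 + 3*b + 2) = b + 1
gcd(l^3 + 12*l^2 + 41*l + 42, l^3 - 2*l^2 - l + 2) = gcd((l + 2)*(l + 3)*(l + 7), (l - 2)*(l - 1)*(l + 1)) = 1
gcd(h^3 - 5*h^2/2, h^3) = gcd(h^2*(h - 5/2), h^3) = h^2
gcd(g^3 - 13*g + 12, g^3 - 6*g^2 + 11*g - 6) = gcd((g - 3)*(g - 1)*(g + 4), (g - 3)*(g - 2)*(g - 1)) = g^2 - 4*g + 3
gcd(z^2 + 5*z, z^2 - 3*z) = z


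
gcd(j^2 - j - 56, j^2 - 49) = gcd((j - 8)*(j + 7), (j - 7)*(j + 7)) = j + 7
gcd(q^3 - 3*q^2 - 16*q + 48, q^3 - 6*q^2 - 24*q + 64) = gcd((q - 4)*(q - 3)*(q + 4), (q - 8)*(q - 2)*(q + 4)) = q + 4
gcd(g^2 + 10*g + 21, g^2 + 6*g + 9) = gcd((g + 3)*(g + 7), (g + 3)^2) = g + 3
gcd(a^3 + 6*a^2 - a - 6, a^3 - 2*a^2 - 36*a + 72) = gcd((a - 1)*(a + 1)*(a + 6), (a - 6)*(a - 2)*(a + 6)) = a + 6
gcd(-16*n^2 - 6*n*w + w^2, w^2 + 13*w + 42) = 1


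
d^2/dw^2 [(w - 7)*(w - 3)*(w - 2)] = 6*w - 24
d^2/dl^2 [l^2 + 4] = 2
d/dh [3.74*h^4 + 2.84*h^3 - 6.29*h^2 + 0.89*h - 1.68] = 14.96*h^3 + 8.52*h^2 - 12.58*h + 0.89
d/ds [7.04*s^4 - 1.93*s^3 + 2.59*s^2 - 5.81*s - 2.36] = 28.16*s^3 - 5.79*s^2 + 5.18*s - 5.81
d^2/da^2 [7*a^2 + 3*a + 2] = 14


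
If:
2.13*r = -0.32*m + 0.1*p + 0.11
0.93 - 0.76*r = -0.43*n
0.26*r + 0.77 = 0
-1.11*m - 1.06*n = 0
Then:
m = 7.06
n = -7.40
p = -41.58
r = -2.96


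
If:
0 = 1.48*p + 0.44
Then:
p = -0.30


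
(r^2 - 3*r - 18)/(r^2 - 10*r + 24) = (r + 3)/(r - 4)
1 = 1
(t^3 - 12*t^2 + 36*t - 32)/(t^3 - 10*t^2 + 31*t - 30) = (t^2 - 10*t + 16)/(t^2 - 8*t + 15)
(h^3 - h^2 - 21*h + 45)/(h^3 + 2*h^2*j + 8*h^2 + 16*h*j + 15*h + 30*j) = (h^2 - 6*h + 9)/(h^2 + 2*h*j + 3*h + 6*j)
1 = 1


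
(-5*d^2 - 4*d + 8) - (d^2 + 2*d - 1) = -6*d^2 - 6*d + 9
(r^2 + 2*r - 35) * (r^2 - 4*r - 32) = r^4 - 2*r^3 - 75*r^2 + 76*r + 1120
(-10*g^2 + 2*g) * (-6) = 60*g^2 - 12*g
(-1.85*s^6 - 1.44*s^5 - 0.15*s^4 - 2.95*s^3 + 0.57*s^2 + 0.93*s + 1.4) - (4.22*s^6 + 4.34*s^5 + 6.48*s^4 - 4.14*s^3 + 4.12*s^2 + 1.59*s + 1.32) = -6.07*s^6 - 5.78*s^5 - 6.63*s^4 + 1.19*s^3 - 3.55*s^2 - 0.66*s + 0.0799999999999998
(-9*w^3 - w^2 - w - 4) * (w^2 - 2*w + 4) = -9*w^5 + 17*w^4 - 35*w^3 - 6*w^2 + 4*w - 16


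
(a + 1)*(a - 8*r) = a^2 - 8*a*r + a - 8*r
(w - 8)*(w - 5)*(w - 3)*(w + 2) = w^4 - 14*w^3 + 47*w^2 + 38*w - 240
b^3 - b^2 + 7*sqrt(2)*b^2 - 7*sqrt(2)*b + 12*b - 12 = (b - 1)*(b + sqrt(2))*(b + 6*sqrt(2))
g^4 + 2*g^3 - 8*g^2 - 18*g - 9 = (g - 3)*(g + 1)^2*(g + 3)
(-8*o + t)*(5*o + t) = -40*o^2 - 3*o*t + t^2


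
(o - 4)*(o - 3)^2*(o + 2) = o^4 - 8*o^3 + 13*o^2 + 30*o - 72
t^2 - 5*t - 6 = (t - 6)*(t + 1)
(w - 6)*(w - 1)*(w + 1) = w^3 - 6*w^2 - w + 6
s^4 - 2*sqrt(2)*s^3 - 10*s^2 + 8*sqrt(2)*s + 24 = (s - 2)*(s + 2)*(s - 3*sqrt(2))*(s + sqrt(2))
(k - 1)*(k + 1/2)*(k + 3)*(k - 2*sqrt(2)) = k^4 - 2*sqrt(2)*k^3 + 5*k^3/2 - 5*sqrt(2)*k^2 - 2*k^2 - 3*k/2 + 4*sqrt(2)*k + 3*sqrt(2)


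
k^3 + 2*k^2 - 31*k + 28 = (k - 4)*(k - 1)*(k + 7)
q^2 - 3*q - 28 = (q - 7)*(q + 4)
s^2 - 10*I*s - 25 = (s - 5*I)^2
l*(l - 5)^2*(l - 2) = l^4 - 12*l^3 + 45*l^2 - 50*l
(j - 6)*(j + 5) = j^2 - j - 30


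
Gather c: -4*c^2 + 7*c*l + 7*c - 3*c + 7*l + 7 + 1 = -4*c^2 + c*(7*l + 4) + 7*l + 8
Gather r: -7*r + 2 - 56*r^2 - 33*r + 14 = -56*r^2 - 40*r + 16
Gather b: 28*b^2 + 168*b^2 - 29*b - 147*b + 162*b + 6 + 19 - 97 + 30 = 196*b^2 - 14*b - 42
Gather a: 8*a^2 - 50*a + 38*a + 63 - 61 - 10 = 8*a^2 - 12*a - 8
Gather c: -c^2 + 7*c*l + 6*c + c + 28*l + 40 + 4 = -c^2 + c*(7*l + 7) + 28*l + 44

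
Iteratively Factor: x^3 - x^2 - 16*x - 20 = (x + 2)*(x^2 - 3*x - 10) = (x + 2)^2*(x - 5)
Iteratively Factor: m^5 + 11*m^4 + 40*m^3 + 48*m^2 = (m)*(m^4 + 11*m^3 + 40*m^2 + 48*m) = m^2*(m^3 + 11*m^2 + 40*m + 48) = m^2*(m + 4)*(m^2 + 7*m + 12) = m^2*(m + 3)*(m + 4)*(m + 4)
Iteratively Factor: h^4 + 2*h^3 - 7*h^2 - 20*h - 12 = (h + 2)*(h^3 - 7*h - 6) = (h - 3)*(h + 2)*(h^2 + 3*h + 2) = (h - 3)*(h + 1)*(h + 2)*(h + 2)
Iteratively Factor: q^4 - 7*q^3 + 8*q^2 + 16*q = (q - 4)*(q^3 - 3*q^2 - 4*q) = (q - 4)^2*(q^2 + q) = q*(q - 4)^2*(q + 1)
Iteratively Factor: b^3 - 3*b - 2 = (b - 2)*(b^2 + 2*b + 1) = (b - 2)*(b + 1)*(b + 1)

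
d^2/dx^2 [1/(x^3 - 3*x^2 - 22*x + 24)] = 2*(3*(1 - x)*(x^3 - 3*x^2 - 22*x + 24) + (-3*x^2 + 6*x + 22)^2)/(x^3 - 3*x^2 - 22*x + 24)^3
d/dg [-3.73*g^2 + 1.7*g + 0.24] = 1.7 - 7.46*g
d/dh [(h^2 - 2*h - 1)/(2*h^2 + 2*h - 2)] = 3*(h^2 + 1)/(2*(h^4 + 2*h^3 - h^2 - 2*h + 1))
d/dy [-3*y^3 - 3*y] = -9*y^2 - 3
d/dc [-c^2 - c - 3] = -2*c - 1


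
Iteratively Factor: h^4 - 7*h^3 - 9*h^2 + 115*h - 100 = (h + 4)*(h^3 - 11*h^2 + 35*h - 25) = (h - 1)*(h + 4)*(h^2 - 10*h + 25) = (h - 5)*(h - 1)*(h + 4)*(h - 5)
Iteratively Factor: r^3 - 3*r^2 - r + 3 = (r - 3)*(r^2 - 1) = (r - 3)*(r + 1)*(r - 1)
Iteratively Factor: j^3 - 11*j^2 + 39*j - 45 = (j - 3)*(j^2 - 8*j + 15) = (j - 3)^2*(j - 5)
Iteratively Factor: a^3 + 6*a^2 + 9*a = (a + 3)*(a^2 + 3*a) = (a + 3)^2*(a)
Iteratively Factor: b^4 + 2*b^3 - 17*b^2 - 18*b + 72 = (b - 3)*(b^3 + 5*b^2 - 2*b - 24) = (b - 3)*(b + 3)*(b^2 + 2*b - 8) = (b - 3)*(b + 3)*(b + 4)*(b - 2)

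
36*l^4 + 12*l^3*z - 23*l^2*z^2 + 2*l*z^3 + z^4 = (-3*l + z)*(-2*l + z)*(l + z)*(6*l + z)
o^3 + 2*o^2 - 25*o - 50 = (o - 5)*(o + 2)*(o + 5)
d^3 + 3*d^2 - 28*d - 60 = (d - 5)*(d + 2)*(d + 6)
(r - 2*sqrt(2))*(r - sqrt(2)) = r^2 - 3*sqrt(2)*r + 4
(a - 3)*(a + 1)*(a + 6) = a^3 + 4*a^2 - 15*a - 18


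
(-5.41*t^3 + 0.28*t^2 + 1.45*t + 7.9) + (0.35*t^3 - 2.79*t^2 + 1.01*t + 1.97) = -5.06*t^3 - 2.51*t^2 + 2.46*t + 9.87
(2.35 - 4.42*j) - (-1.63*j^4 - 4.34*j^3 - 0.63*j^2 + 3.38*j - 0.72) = 1.63*j^4 + 4.34*j^3 + 0.63*j^2 - 7.8*j + 3.07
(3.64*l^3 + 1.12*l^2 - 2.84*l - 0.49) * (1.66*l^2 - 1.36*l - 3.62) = 6.0424*l^5 - 3.0912*l^4 - 19.4144*l^3 - 1.0054*l^2 + 10.9472*l + 1.7738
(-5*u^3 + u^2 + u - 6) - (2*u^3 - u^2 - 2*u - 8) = -7*u^3 + 2*u^2 + 3*u + 2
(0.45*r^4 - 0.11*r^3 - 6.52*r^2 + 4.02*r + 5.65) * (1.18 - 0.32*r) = -0.144*r^5 + 0.5662*r^4 + 1.9566*r^3 - 8.98*r^2 + 2.9356*r + 6.667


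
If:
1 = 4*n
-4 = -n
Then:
No Solution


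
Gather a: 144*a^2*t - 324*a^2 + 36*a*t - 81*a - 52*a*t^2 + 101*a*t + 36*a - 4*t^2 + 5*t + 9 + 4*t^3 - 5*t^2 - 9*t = a^2*(144*t - 324) + a*(-52*t^2 + 137*t - 45) + 4*t^3 - 9*t^2 - 4*t + 9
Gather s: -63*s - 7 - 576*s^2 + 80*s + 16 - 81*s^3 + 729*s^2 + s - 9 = -81*s^3 + 153*s^2 + 18*s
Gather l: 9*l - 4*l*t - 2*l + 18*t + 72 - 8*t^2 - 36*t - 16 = l*(7 - 4*t) - 8*t^2 - 18*t + 56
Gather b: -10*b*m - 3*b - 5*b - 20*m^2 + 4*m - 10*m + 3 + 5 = b*(-10*m - 8) - 20*m^2 - 6*m + 8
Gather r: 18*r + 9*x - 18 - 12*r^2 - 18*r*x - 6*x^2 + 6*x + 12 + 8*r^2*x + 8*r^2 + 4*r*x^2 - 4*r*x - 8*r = r^2*(8*x - 4) + r*(4*x^2 - 22*x + 10) - 6*x^2 + 15*x - 6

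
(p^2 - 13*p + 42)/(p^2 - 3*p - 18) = (p - 7)/(p + 3)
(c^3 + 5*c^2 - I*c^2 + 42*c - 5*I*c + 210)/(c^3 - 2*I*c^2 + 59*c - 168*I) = (c^2 + c*(5 + 6*I) + 30*I)/(c^2 + 5*I*c + 24)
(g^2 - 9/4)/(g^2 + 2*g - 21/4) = (2*g + 3)/(2*g + 7)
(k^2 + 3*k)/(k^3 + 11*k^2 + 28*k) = (k + 3)/(k^2 + 11*k + 28)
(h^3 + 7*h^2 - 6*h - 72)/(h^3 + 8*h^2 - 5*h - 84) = (h + 6)/(h + 7)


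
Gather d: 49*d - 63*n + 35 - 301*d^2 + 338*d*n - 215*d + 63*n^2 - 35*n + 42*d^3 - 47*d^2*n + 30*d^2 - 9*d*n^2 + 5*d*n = 42*d^3 + d^2*(-47*n - 271) + d*(-9*n^2 + 343*n - 166) + 63*n^2 - 98*n + 35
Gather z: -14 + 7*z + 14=7*z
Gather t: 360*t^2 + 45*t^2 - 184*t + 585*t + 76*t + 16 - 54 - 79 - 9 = 405*t^2 + 477*t - 126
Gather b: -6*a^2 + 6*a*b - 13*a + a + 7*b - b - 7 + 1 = -6*a^2 - 12*a + b*(6*a + 6) - 6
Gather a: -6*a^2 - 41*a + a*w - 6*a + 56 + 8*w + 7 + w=-6*a^2 + a*(w - 47) + 9*w + 63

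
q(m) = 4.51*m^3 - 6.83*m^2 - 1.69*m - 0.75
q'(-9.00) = 1217.18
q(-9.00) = -3826.56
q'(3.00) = 79.10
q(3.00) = 54.48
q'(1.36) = 4.76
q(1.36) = -4.34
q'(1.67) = 13.23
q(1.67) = -1.62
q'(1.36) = 4.76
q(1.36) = -4.34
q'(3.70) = 132.99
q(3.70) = 127.94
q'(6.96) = 558.65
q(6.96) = 1177.19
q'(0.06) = -2.46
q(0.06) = -0.88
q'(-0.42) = 6.43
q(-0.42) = -1.58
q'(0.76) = -4.26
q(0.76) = -4.00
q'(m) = 13.53*m^2 - 13.66*m - 1.69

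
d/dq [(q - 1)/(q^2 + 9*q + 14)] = (q^2 + 9*q - (q - 1)*(2*q + 9) + 14)/(q^2 + 9*q + 14)^2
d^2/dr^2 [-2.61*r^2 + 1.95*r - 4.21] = -5.22000000000000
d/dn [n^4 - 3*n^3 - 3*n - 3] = 4*n^3 - 9*n^2 - 3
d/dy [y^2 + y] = 2*y + 1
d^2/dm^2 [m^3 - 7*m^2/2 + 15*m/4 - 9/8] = 6*m - 7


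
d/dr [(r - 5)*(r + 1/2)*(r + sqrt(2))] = 3*r^2 - 9*r + 2*sqrt(2)*r - 9*sqrt(2)/2 - 5/2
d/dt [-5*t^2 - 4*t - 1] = -10*t - 4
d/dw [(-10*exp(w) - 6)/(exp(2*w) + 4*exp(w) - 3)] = (10*exp(2*w) + 12*exp(w) + 54)*exp(w)/(exp(4*w) + 8*exp(3*w) + 10*exp(2*w) - 24*exp(w) + 9)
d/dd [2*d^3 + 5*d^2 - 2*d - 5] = 6*d^2 + 10*d - 2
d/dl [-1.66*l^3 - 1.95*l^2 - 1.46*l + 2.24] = -4.98*l^2 - 3.9*l - 1.46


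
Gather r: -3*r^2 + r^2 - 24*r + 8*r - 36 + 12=-2*r^2 - 16*r - 24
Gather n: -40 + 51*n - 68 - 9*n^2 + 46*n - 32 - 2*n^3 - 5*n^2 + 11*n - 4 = -2*n^3 - 14*n^2 + 108*n - 144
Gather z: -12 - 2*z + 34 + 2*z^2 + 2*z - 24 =2*z^2 - 2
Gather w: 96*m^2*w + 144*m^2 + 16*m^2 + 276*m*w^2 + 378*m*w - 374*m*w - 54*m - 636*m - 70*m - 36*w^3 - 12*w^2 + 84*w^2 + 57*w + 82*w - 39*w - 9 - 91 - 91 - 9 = 160*m^2 - 760*m - 36*w^3 + w^2*(276*m + 72) + w*(96*m^2 + 4*m + 100) - 200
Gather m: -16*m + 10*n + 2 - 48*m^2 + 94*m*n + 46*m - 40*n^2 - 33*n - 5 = -48*m^2 + m*(94*n + 30) - 40*n^2 - 23*n - 3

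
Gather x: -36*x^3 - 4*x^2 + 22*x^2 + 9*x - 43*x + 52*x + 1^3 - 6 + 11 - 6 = -36*x^3 + 18*x^2 + 18*x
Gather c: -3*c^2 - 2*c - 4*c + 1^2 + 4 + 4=-3*c^2 - 6*c + 9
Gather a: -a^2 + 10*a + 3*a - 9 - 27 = -a^2 + 13*a - 36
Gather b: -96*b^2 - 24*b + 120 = -96*b^2 - 24*b + 120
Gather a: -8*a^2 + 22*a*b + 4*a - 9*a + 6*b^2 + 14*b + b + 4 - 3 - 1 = -8*a^2 + a*(22*b - 5) + 6*b^2 + 15*b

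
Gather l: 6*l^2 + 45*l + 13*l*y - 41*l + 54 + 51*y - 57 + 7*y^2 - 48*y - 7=6*l^2 + l*(13*y + 4) + 7*y^2 + 3*y - 10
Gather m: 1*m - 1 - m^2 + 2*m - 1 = -m^2 + 3*m - 2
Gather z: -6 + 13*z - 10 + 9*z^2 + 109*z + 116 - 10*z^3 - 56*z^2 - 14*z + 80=-10*z^3 - 47*z^2 + 108*z + 180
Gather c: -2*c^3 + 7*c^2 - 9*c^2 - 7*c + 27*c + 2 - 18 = -2*c^3 - 2*c^2 + 20*c - 16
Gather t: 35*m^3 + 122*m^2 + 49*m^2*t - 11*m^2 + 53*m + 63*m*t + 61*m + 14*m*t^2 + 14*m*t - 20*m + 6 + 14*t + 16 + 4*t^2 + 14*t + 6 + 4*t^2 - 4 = 35*m^3 + 111*m^2 + 94*m + t^2*(14*m + 8) + t*(49*m^2 + 77*m + 28) + 24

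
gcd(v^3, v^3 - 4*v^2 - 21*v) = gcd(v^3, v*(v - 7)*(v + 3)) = v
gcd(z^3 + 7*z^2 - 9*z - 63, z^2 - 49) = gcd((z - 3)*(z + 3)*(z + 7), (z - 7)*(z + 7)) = z + 7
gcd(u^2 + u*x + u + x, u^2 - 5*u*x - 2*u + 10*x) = 1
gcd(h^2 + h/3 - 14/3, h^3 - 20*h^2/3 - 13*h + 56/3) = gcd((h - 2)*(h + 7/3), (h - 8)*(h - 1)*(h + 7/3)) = h + 7/3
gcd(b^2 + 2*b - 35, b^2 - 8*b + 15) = b - 5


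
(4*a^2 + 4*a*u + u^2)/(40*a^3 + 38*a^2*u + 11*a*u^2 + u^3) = (2*a + u)/(20*a^2 + 9*a*u + u^2)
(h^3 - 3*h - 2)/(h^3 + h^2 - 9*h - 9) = (h^2 - h - 2)/(h^2 - 9)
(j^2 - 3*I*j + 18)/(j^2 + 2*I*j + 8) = (j^2 - 3*I*j + 18)/(j^2 + 2*I*j + 8)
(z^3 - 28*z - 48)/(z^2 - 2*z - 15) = (-z^3 + 28*z + 48)/(-z^2 + 2*z + 15)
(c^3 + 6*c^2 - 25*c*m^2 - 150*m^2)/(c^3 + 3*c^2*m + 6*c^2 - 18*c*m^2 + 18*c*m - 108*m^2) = (c^2 - 25*m^2)/(c^2 + 3*c*m - 18*m^2)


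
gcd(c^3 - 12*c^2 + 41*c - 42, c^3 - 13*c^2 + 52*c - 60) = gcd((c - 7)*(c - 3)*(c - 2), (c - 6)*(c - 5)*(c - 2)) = c - 2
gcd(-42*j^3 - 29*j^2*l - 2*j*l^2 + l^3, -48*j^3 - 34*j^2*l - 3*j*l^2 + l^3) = 6*j^2 + 5*j*l + l^2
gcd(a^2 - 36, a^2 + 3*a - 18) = a + 6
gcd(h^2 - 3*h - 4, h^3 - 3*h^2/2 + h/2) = 1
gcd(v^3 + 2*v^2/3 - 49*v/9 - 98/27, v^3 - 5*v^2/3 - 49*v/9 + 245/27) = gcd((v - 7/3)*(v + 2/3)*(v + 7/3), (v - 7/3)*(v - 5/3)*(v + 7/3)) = v^2 - 49/9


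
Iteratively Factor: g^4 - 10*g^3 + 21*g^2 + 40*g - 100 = (g + 2)*(g^3 - 12*g^2 + 45*g - 50) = (g - 2)*(g + 2)*(g^2 - 10*g + 25) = (g - 5)*(g - 2)*(g + 2)*(g - 5)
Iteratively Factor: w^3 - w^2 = (w)*(w^2 - w) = w^2*(w - 1)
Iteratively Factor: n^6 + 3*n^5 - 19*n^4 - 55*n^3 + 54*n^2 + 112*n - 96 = (n + 4)*(n^5 - n^4 - 15*n^3 + 5*n^2 + 34*n - 24) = (n - 1)*(n + 4)*(n^4 - 15*n^2 - 10*n + 24) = (n - 1)*(n + 3)*(n + 4)*(n^3 - 3*n^2 - 6*n + 8) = (n - 1)*(n + 2)*(n + 3)*(n + 4)*(n^2 - 5*n + 4) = (n - 1)^2*(n + 2)*(n + 3)*(n + 4)*(n - 4)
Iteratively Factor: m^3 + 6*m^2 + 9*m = (m)*(m^2 + 6*m + 9) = m*(m + 3)*(m + 3)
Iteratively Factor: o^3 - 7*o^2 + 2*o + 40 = (o - 4)*(o^2 - 3*o - 10) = (o - 5)*(o - 4)*(o + 2)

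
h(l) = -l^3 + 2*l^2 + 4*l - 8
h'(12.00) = -380.00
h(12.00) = -1400.00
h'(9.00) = -203.00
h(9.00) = -539.00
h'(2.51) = -4.86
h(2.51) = -1.17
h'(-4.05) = -61.41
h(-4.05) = 75.04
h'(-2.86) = -31.98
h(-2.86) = 20.31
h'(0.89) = 5.18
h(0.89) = -3.56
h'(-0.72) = -0.44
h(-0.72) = -9.47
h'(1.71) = 2.07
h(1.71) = -0.31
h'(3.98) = -27.60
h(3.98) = -23.44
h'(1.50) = 3.25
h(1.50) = -0.88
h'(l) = -3*l^2 + 4*l + 4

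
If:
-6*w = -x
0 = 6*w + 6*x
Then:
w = 0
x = 0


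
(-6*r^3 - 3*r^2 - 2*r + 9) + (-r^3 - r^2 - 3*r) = -7*r^3 - 4*r^2 - 5*r + 9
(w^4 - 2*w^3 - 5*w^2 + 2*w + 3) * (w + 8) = w^5 + 6*w^4 - 21*w^3 - 38*w^2 + 19*w + 24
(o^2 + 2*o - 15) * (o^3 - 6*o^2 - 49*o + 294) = o^5 - 4*o^4 - 76*o^3 + 286*o^2 + 1323*o - 4410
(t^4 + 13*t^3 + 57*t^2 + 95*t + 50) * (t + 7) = t^5 + 20*t^4 + 148*t^3 + 494*t^2 + 715*t + 350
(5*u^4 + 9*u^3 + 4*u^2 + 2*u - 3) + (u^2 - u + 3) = 5*u^4 + 9*u^3 + 5*u^2 + u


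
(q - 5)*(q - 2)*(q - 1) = q^3 - 8*q^2 + 17*q - 10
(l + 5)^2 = l^2 + 10*l + 25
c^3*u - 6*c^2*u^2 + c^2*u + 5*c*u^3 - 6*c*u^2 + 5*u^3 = (c - 5*u)*(c - u)*(c*u + u)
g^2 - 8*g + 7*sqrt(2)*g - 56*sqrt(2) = (g - 8)*(g + 7*sqrt(2))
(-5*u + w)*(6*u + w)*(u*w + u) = -30*u^3*w - 30*u^3 + u^2*w^2 + u^2*w + u*w^3 + u*w^2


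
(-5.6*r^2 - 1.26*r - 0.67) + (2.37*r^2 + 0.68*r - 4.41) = -3.23*r^2 - 0.58*r - 5.08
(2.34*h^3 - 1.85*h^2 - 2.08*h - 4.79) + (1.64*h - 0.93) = 2.34*h^3 - 1.85*h^2 - 0.44*h - 5.72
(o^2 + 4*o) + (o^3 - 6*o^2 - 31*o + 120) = o^3 - 5*o^2 - 27*o + 120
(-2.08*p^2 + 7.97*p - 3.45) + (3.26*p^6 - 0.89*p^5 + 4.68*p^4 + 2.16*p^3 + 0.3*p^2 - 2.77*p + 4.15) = 3.26*p^6 - 0.89*p^5 + 4.68*p^4 + 2.16*p^3 - 1.78*p^2 + 5.2*p + 0.7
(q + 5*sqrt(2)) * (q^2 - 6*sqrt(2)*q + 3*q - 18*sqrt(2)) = q^3 - sqrt(2)*q^2 + 3*q^2 - 60*q - 3*sqrt(2)*q - 180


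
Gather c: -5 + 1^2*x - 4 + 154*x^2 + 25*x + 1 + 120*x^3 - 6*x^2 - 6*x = 120*x^3 + 148*x^2 + 20*x - 8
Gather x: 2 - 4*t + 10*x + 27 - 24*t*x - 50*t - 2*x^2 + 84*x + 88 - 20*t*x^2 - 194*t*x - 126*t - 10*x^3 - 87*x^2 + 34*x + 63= -180*t - 10*x^3 + x^2*(-20*t - 89) + x*(128 - 218*t) + 180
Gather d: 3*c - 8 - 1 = 3*c - 9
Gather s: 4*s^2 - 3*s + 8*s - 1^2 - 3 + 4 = 4*s^2 + 5*s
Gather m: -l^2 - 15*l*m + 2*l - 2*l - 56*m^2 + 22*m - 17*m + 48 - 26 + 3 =-l^2 - 56*m^2 + m*(5 - 15*l) + 25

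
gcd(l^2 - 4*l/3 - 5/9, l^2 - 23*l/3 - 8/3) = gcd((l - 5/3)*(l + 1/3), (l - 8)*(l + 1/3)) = l + 1/3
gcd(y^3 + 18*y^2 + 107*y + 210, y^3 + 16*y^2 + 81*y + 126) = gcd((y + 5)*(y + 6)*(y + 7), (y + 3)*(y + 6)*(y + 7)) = y^2 + 13*y + 42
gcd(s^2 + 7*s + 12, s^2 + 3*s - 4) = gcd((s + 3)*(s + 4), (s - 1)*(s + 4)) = s + 4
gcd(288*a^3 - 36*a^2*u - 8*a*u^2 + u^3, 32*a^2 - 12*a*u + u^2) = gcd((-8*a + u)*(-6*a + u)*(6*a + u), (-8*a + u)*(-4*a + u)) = -8*a + u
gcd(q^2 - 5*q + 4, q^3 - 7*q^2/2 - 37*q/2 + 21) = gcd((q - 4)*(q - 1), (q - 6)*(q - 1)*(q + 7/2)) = q - 1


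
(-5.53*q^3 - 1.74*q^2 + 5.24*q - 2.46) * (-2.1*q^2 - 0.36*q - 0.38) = 11.613*q^5 + 5.6448*q^4 - 8.2762*q^3 + 3.9408*q^2 - 1.1056*q + 0.9348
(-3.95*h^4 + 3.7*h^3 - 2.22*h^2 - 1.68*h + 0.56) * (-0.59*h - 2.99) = 2.3305*h^5 + 9.6275*h^4 - 9.7532*h^3 + 7.629*h^2 + 4.6928*h - 1.6744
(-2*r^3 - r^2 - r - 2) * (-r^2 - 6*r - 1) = 2*r^5 + 13*r^4 + 9*r^3 + 9*r^2 + 13*r + 2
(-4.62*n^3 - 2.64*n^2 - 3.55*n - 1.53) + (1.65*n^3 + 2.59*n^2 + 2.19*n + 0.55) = -2.97*n^3 - 0.0500000000000003*n^2 - 1.36*n - 0.98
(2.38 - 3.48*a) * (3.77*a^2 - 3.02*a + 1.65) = -13.1196*a^3 + 19.4822*a^2 - 12.9296*a + 3.927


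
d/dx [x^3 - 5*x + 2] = 3*x^2 - 5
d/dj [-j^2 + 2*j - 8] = 2 - 2*j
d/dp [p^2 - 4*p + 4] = 2*p - 4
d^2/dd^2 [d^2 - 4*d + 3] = 2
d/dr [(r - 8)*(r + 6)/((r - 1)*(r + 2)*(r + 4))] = (-r^4 + 4*r^3 + 156*r^2 + 464*r + 112)/(r^6 + 10*r^5 + 29*r^4 + 4*r^3 - 76*r^2 - 32*r + 64)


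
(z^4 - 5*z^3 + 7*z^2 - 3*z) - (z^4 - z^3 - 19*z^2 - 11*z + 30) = -4*z^3 + 26*z^2 + 8*z - 30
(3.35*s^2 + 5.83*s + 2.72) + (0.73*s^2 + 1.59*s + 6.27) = 4.08*s^2 + 7.42*s + 8.99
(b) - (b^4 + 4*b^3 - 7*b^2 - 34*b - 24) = -b^4 - 4*b^3 + 7*b^2 + 35*b + 24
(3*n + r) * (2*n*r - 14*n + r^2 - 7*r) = 6*n^2*r - 42*n^2 + 5*n*r^2 - 35*n*r + r^3 - 7*r^2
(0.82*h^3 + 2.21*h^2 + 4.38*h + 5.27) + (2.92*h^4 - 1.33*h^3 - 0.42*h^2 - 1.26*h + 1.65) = 2.92*h^4 - 0.51*h^3 + 1.79*h^2 + 3.12*h + 6.92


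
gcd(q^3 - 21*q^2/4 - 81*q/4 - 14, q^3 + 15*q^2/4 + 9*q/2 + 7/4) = q^2 + 11*q/4 + 7/4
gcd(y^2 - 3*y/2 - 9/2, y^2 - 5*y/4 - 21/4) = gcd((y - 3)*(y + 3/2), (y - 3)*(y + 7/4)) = y - 3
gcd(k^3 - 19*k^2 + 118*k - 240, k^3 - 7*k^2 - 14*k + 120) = k^2 - 11*k + 30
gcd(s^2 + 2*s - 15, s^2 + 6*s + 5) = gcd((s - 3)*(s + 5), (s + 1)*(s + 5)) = s + 5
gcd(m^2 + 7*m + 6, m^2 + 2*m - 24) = m + 6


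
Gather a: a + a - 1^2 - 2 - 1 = 2*a - 4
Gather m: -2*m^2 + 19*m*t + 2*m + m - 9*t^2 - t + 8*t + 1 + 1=-2*m^2 + m*(19*t + 3) - 9*t^2 + 7*t + 2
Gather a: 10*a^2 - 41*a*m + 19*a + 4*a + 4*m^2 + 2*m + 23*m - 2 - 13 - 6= 10*a^2 + a*(23 - 41*m) + 4*m^2 + 25*m - 21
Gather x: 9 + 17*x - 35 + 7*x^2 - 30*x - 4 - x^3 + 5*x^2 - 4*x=-x^3 + 12*x^2 - 17*x - 30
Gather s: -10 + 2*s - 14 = 2*s - 24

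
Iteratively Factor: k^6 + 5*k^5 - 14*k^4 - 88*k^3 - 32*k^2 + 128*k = (k - 1)*(k^5 + 6*k^4 - 8*k^3 - 96*k^2 - 128*k) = (k - 1)*(k + 2)*(k^4 + 4*k^3 - 16*k^2 - 64*k) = (k - 1)*(k + 2)*(k + 4)*(k^3 - 16*k) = k*(k - 1)*(k + 2)*(k + 4)*(k^2 - 16) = k*(k - 4)*(k - 1)*(k + 2)*(k + 4)*(k + 4)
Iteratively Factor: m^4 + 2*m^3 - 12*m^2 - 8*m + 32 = (m + 4)*(m^3 - 2*m^2 - 4*m + 8) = (m - 2)*(m + 4)*(m^2 - 4) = (m - 2)*(m + 2)*(m + 4)*(m - 2)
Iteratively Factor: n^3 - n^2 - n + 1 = (n - 1)*(n^2 - 1) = (n - 1)*(n + 1)*(n - 1)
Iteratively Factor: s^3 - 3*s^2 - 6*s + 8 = (s - 4)*(s^2 + s - 2) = (s - 4)*(s + 2)*(s - 1)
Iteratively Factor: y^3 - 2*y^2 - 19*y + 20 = (y - 1)*(y^2 - y - 20) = (y - 5)*(y - 1)*(y + 4)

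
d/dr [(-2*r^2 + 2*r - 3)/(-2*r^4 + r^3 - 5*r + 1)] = (2*(2*r - 1)*(2*r^4 - r^3 + 5*r - 1) - (2*r^2 - 2*r + 3)*(8*r^3 - 3*r^2 + 5))/(2*r^4 - r^3 + 5*r - 1)^2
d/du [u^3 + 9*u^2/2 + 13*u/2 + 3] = 3*u^2 + 9*u + 13/2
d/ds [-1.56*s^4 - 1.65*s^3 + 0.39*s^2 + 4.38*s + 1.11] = -6.24*s^3 - 4.95*s^2 + 0.78*s + 4.38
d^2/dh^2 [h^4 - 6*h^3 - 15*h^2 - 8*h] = 12*h^2 - 36*h - 30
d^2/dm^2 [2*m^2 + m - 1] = 4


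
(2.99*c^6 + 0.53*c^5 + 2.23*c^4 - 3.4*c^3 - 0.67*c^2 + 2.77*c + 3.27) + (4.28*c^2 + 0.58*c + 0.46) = 2.99*c^6 + 0.53*c^5 + 2.23*c^4 - 3.4*c^3 + 3.61*c^2 + 3.35*c + 3.73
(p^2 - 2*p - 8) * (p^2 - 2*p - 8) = p^4 - 4*p^3 - 12*p^2 + 32*p + 64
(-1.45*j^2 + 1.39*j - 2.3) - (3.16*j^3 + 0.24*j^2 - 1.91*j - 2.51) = -3.16*j^3 - 1.69*j^2 + 3.3*j + 0.21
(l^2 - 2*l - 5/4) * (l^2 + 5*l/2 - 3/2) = l^4 + l^3/2 - 31*l^2/4 - l/8 + 15/8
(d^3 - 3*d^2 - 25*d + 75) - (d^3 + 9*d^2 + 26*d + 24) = -12*d^2 - 51*d + 51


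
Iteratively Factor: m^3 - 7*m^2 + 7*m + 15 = (m + 1)*(m^2 - 8*m + 15) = (m - 3)*(m + 1)*(m - 5)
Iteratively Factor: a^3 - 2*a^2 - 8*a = (a + 2)*(a^2 - 4*a) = a*(a + 2)*(a - 4)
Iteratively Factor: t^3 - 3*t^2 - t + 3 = (t - 3)*(t^2 - 1) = (t - 3)*(t + 1)*(t - 1)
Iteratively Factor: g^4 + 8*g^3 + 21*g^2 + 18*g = (g + 3)*(g^3 + 5*g^2 + 6*g) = g*(g + 3)*(g^2 + 5*g + 6) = g*(g + 3)^2*(g + 2)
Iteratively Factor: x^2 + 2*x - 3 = (x + 3)*(x - 1)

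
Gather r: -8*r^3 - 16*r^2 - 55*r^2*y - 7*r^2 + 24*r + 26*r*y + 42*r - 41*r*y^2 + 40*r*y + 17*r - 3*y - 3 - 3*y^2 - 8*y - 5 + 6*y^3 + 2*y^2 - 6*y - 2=-8*r^3 + r^2*(-55*y - 23) + r*(-41*y^2 + 66*y + 83) + 6*y^3 - y^2 - 17*y - 10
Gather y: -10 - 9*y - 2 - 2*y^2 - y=-2*y^2 - 10*y - 12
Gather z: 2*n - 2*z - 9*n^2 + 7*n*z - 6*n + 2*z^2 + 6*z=-9*n^2 - 4*n + 2*z^2 + z*(7*n + 4)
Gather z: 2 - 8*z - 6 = -8*z - 4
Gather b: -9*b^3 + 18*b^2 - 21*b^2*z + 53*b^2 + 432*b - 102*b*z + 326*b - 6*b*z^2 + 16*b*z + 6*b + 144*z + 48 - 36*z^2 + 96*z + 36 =-9*b^3 + b^2*(71 - 21*z) + b*(-6*z^2 - 86*z + 764) - 36*z^2 + 240*z + 84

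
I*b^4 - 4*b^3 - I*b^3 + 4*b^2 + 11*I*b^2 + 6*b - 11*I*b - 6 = (b - 1)*(b - I)*(b + 6*I)*(I*b + 1)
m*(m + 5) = m^2 + 5*m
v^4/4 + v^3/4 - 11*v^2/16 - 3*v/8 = v*(v/4 + 1/2)*(v - 3/2)*(v + 1/2)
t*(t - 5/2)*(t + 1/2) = t^3 - 2*t^2 - 5*t/4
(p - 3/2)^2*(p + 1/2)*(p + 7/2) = p^4 + p^3 - 8*p^2 + 15*p/4 + 63/16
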